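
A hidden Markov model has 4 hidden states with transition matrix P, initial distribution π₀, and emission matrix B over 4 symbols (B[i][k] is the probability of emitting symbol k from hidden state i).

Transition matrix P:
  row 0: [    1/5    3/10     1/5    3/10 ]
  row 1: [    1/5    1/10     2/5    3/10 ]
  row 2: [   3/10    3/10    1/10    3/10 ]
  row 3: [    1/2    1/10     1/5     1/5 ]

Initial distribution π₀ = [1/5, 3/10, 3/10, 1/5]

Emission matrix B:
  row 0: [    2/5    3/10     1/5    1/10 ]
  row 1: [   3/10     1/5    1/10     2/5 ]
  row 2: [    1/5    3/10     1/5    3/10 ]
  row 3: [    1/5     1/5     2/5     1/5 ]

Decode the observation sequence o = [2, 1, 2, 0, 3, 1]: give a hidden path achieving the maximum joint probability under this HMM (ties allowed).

t=0: δ = [4.000e-02, 3.000e-02, 6.000e-02, 8.000e-02]  (obs o_0=2)
t=1: δ = [1.200e-02, 3.600e-03, 4.800e-03, 3.600e-03]  ψ = [3, 2, 3, 2]  (obs o_1=1)
t=2: δ = [4.800e-04, 3.600e-04, 4.800e-04, 1.440e-03]  ψ = [0, 0, 0, 0]  (obs o_2=2)
t=3: δ = [2.880e-04, 4.320e-05, 5.760e-05, 5.760e-05]  ψ = [3, 0, 3, 3]  (obs o_3=0)
t=4: δ = [5.760e-06, 3.456e-05, 1.728e-05, 1.728e-05]  ψ = [0, 0, 0, 0]  (obs o_4=3)
t=5: δ = [2.592e-06, 1.037e-06, 4.147e-06, 2.074e-06]  ψ = [3, 2, 1, 1]  (obs o_5=1)
backtrack: best end state = 2; path = [3, 0, 3, 0, 1, 2]

path = [3, 0, 3, 0, 1, 2]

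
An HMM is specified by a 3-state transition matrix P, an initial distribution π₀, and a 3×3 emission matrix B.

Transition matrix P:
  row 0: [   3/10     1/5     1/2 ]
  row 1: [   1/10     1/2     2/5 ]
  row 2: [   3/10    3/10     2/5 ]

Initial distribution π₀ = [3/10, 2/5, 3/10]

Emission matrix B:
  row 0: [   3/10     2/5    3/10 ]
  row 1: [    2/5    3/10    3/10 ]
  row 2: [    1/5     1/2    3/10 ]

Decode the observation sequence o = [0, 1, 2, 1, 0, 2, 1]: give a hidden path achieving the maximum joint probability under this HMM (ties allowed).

path = [1, 1, 1, 1, 1, 1, 2]

t=0: δ = [9.000e-02, 1.600e-01, 6.000e-02]  (obs o_0=0)
t=1: δ = [1.080e-02, 2.400e-02, 3.200e-02]  ψ = [0, 1, 1]  (obs o_1=1)
t=2: δ = [2.880e-03, 3.600e-03, 3.840e-03]  ψ = [2, 1, 2]  (obs o_2=2)
t=3: δ = [4.608e-04, 5.400e-04, 7.680e-04]  ψ = [2, 1, 2]  (obs o_3=1)
t=4: δ = [6.912e-05, 1.080e-04, 6.144e-05]  ψ = [2, 1, 2]  (obs o_4=0)
t=5: δ = [6.221e-06, 1.620e-05, 1.296e-05]  ψ = [0, 1, 1]  (obs o_5=2)
t=6: δ = [1.555e-06, 2.430e-06, 3.240e-06]  ψ = [2, 1, 1]  (obs o_6=1)
backtrack: best end state = 2; path = [1, 1, 1, 1, 1, 1, 2]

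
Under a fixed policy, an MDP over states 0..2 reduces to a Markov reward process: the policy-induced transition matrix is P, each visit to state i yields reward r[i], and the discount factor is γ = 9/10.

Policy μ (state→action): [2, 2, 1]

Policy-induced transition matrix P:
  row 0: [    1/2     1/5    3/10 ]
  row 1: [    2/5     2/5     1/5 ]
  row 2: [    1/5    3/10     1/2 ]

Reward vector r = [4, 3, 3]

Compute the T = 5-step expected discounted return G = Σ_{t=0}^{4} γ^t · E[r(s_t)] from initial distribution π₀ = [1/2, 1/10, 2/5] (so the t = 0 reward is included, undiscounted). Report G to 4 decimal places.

G = 13.9214

t=0: π = [0.5000, 0.1000, 0.4000], E[r] = 3.5000, γ^t·E[r] = 3.500000, running G = 3.500000
t=1: π = [0.3700, 0.2600, 0.3700], E[r] = 3.3700, γ^t·E[r] = 3.033000, running G = 6.533000
t=2: π = [0.3630, 0.2890, 0.3480], E[r] = 3.3630, γ^t·E[r] = 2.724030, running G = 9.257030
t=3: π = [0.3667, 0.2926, 0.3407], E[r] = 3.3667, γ^t·E[r] = 2.454324, running G = 11.711354
t=4: π = [0.3685, 0.2926, 0.3389], E[r] = 3.3685, γ^t·E[r] = 2.210093, running G = 13.921447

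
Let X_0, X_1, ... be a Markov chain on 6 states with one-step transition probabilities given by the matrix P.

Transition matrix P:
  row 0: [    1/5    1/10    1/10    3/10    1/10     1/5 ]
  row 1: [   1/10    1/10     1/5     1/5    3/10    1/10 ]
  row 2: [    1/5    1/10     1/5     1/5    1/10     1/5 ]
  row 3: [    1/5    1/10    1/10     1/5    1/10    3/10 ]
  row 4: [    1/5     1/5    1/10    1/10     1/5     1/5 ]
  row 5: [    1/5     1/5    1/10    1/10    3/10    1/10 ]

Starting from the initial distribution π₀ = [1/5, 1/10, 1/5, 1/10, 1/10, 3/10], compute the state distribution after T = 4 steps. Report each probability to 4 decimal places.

t=0: π = [0.2000, 0.1000, 0.2000, 0.1000, 0.1000, 0.3000]
t=1: π = [0.1900, 0.1400, 0.1300, 0.1800, 0.1900, 0.1700]
t=2: π = [0.1860, 0.1360, 0.1270, 0.1830, 0.1810, 0.1870]
t=3: π = [0.1864, 0.1368, 0.1263, 0.1818, 0.1827, 0.1860]
t=4: π = [0.1863, 0.1369, 0.1263, 0.1818, 0.1828, 0.1859]

π = [0.1863, 0.1369, 0.1263, 0.1818, 0.1828, 0.1859]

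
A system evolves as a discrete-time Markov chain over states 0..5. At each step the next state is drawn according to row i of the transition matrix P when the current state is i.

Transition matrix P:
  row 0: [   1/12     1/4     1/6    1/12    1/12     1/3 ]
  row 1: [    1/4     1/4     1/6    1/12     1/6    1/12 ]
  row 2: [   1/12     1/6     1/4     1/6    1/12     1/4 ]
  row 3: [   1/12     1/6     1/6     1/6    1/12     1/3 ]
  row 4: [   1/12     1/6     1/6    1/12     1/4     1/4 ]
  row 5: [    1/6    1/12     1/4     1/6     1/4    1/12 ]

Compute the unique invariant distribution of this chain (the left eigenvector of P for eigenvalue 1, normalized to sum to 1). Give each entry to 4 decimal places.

Balance equations π_j = Σ_i π_i·P[i][j]:
  π_0 = 1/12·π_0 + 1/4·π_1 + 1/12·π_2 + 1/12·π_3 + 1/12·π_4 + 1/6·π_5
  π_1 = 1/4·π_0 + 1/4·π_1 + 1/6·π_2 + 1/6·π_3 + 1/6·π_4 + 1/12·π_5
  π_2 = 1/6·π_0 + 1/6·π_1 + 1/4·π_2 + 1/6·π_3 + 1/6·π_4 + 1/4·π_5
  π_3 = 1/12·π_0 + 1/12·π_1 + 1/6·π_2 + 1/6·π_3 + 1/12·π_4 + 1/6·π_5
  π_4 = 1/12·π_0 + 1/6·π_1 + 1/12·π_2 + 1/12·π_3 + 1/4·π_4 + 1/4·π_5
  normalize: π_0 + π_1 + π_2 + π_3 + π_4 + π_5 = 1
Solving the linear system gives exactly π = [27888/214909, 37551/214909, 43133/214909, 27517/214909, 34175/214909, 44645/214909].

π = [0.1298, 0.1747, 0.2007, 0.1280, 0.1590, 0.2077]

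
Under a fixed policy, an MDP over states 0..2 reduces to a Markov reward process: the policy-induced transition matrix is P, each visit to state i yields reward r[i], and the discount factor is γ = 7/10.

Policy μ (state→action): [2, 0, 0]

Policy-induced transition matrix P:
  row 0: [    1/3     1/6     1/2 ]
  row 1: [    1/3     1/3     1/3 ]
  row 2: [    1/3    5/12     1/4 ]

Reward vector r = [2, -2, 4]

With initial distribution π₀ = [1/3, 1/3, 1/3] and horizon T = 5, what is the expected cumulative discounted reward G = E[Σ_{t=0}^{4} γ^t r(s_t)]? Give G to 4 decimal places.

G = 3.9787

t=0: π = [0.3333, 0.3333, 0.3333], E[r] = 1.3333, γ^t·E[r] = 1.333333, running G = 1.333333
t=1: π = [0.3333, 0.3056, 0.3611], E[r] = 1.5000, γ^t·E[r] = 1.050000, running G = 2.383333
t=2: π = [0.3333, 0.3079, 0.3588], E[r] = 1.4861, γ^t·E[r] = 0.728194, running G = 3.111528
t=3: π = [0.3333, 0.3077, 0.3590], E[r] = 1.4873, γ^t·E[r] = 0.510133, running G = 3.621661
t=4: π = [0.3333, 0.3077, 0.3590], E[r] = 1.4872, γ^t·E[r] = 0.357070, running G = 3.978731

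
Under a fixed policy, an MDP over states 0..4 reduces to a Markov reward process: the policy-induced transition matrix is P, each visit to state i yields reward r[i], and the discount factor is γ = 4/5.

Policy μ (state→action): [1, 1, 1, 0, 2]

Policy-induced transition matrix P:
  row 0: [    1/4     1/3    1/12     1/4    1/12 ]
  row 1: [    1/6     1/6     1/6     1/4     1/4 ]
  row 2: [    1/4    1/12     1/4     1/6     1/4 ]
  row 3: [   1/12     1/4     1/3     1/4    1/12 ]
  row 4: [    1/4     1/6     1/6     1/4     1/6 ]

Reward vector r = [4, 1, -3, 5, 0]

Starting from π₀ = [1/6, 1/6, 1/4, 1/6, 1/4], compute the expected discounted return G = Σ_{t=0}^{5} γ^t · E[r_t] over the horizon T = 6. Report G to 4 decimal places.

G = 5.0571

t=0: π = [0.1667, 0.1667, 0.2500, 0.1667, 0.2500], E[r] = 0.9167, γ^t·E[r] = 0.916667, running G = 0.916667
t=1: π = [0.2083, 0.1875, 0.2014, 0.2292, 0.1736], E[r] = 1.5625, γ^t·E[r] = 1.250000, running G = 2.166667
t=2: π = [0.1962, 0.2037, 0.2043, 0.2332, 0.1626], E[r] = 1.5417, γ^t·E[r] = 0.986667, running G = 3.153333
t=3: π = [0.1942, 0.2018, 0.2062, 0.2330, 0.1649], E[r] = 1.5246, γ^t·E[r] = 0.780617, running G = 3.933951
t=4: π = [0.1944, 0.2013, 0.2065, 0.2328, 0.1651], E[r] = 1.5233, γ^t·E[r] = 0.623926, running G = 4.557877
t=5: π = [0.1944, 0.2013, 0.2065, 0.2328, 0.1650], E[r] = 1.5235, γ^t·E[r] = 0.499211, running G = 5.057087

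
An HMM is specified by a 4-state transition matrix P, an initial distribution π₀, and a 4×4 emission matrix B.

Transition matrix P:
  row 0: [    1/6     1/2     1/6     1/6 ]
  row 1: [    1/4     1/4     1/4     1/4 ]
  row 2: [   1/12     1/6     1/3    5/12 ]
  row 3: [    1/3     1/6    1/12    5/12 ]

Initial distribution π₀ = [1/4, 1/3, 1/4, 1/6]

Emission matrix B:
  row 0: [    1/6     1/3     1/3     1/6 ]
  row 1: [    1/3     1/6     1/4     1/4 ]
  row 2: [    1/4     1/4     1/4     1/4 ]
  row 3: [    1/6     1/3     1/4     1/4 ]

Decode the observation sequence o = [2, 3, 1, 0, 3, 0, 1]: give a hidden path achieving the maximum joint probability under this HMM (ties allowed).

t=0: δ = [8.333e-02, 8.333e-02, 6.250e-02, 4.167e-02]  (obs o_0=2)
t=1: δ = [3.472e-03, 1.042e-02, 5.208e-03, 6.510e-03]  ψ = [1, 0, 1, 2]  (obs o_1=3)
t=2: δ = [8.681e-04, 4.340e-04, 6.510e-04, 9.042e-04]  ψ = [1, 1, 1, 3]  (obs o_2=1)
t=3: δ = [5.023e-05, 1.447e-04, 5.425e-05, 6.279e-05]  ψ = [3, 0, 2, 3]  (obs o_3=0)
t=4: δ = [6.028e-06, 9.042e-06, 9.042e-06, 9.042e-06]  ψ = [1, 1, 1, 1]  (obs o_4=3)
t=5: δ = [5.023e-07, 1.005e-06, 7.535e-07, 6.279e-07]  ψ = [3, 0, 2, 2]  (obs o_5=0)
t=6: δ = [8.372e-08, 4.186e-08, 6.279e-08, 1.047e-07]  ψ = [1, 0, 1, 2]  (obs o_6=1)
backtrack: best end state = 3; path = [0, 1, 0, 1, 2, 2, 3]

path = [0, 1, 0, 1, 2, 2, 3]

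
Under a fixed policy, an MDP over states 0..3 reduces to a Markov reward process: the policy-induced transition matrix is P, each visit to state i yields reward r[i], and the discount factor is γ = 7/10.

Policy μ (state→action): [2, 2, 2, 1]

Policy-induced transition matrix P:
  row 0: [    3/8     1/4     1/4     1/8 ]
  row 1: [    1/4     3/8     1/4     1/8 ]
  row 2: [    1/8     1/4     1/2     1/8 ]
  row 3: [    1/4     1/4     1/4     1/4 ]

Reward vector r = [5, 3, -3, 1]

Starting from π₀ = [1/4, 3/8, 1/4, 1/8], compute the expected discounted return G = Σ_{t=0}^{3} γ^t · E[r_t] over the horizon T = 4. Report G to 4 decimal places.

t=0: π = [0.2500, 0.3750, 0.2500, 0.1250], E[r] = 1.7500, γ^t·E[r] = 1.750000, running G = 1.750000
t=1: π = [0.2500, 0.2969, 0.3125, 0.1406], E[r] = 1.3438, γ^t·E[r] = 0.940625, running G = 2.690625
t=2: π = [0.2422, 0.2871, 0.3281, 0.1426], E[r] = 1.2305, γ^t·E[r] = 0.602930, running G = 3.293555
t=3: π = [0.2393, 0.2859, 0.3320, 0.1428], E[r] = 1.2007, γ^t·E[r] = 0.411834, running G = 3.705389

G = 3.7054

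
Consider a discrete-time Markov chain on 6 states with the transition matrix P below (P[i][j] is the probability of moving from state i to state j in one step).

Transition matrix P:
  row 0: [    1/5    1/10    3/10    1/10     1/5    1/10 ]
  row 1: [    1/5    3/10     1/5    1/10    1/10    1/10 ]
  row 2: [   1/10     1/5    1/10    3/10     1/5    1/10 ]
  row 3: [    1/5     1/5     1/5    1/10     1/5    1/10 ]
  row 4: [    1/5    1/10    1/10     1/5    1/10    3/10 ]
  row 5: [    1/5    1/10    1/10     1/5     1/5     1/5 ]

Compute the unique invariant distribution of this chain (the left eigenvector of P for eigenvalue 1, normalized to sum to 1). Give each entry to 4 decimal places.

π = [0.1830, 0.1669, 0.1698, 0.1654, 0.1666, 0.1481]

Balance equations π_j = Σ_i π_i·P[i][j]:
  π_0 = 1/5·π_0 + 1/5·π_1 + 1/10·π_2 + 1/5·π_3 + 1/5·π_4 + 1/5·π_5
  π_1 = 1/10·π_0 + 3/10·π_1 + 1/5·π_2 + 1/5·π_3 + 1/10·π_4 + 1/10·π_5
  π_2 = 3/10·π_0 + 1/5·π_1 + 1/10·π_2 + 1/5·π_3 + 1/10·π_4 + 1/10·π_5
  π_3 = 1/10·π_0 + 1/10·π_1 + 3/10·π_2 + 1/10·π_3 + 1/5·π_4 + 1/5·π_5
  π_4 = 1/5·π_0 + 1/10·π_1 + 1/5·π_2 + 1/5·π_3 + 1/10·π_4 + 1/5·π_5
  normalize: π_0 + π_1 + π_2 + π_3 + π_4 + π_5 = 1
Solving the linear system gives exactly π = [125/683, 114/683, 116/683, 113/683, 1252/7513, 1113/7513].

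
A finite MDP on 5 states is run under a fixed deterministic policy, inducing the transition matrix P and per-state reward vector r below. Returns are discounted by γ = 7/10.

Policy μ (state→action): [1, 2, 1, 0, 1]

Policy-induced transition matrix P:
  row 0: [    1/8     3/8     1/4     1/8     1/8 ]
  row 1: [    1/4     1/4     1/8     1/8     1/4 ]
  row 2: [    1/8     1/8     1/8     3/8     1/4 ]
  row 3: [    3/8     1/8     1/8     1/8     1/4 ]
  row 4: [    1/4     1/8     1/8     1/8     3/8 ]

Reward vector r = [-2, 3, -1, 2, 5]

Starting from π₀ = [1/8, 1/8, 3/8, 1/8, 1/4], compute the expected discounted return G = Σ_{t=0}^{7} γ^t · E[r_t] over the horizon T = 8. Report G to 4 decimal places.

G = 4.7766

t=0: π = [0.1250, 0.1250, 0.3750, 0.1250, 0.2500], E[r] = 1.2500, γ^t·E[r] = 1.250000, running G = 1.250000
t=1: π = [0.2031, 0.1719, 0.1406, 0.2188, 0.2656], E[r] = 1.7344, γ^t·E[r] = 1.214063, running G = 2.464063
t=2: π = [0.2344, 0.1973, 0.1504, 0.1602, 0.2578], E[r] = 1.5820, γ^t·E[r] = 0.775195, running G = 3.239258
t=3: π = [0.2219, 0.2083, 0.1543, 0.1626, 0.2529], E[r] = 1.6165, γ^t·E[r] = 0.554444, running G = 3.793702
t=4: π = [0.2233, 0.2065, 0.1527, 0.1636, 0.2539], E[r] = 1.6167, γ^t·E[r] = 0.388177, running G = 4.181879
t=5: π = [0.2234, 0.2066, 0.1529, 0.1632, 0.2538], E[r] = 1.6156, γ^t·E[r] = 0.271534, running G = 4.453413
t=6: π = [0.2234, 0.2067, 0.1529, 0.1632, 0.2538], E[r] = 1.6159, γ^t·E[r] = 0.190106, running G = 4.643519
t=7: π = [0.2234, 0.2067, 0.1529, 0.1632, 0.2538], E[r] = 1.6159, γ^t·E[r] = 0.133073, running G = 4.776592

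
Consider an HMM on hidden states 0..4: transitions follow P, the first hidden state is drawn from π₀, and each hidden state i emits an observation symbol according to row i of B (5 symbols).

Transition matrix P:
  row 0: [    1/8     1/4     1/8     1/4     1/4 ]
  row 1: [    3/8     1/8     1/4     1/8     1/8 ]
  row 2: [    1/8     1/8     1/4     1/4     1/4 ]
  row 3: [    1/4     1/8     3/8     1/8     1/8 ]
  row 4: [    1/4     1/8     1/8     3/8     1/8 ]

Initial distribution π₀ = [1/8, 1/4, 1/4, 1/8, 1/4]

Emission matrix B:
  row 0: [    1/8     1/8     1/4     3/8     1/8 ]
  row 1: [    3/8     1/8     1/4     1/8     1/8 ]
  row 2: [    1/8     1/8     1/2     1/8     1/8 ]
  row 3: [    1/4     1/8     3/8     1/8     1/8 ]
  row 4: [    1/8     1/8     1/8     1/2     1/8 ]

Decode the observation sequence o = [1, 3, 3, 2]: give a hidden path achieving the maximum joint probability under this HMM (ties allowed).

path = [1, 0, 4, 3]

t=0: δ = [1.562e-02, 3.125e-02, 3.125e-02, 1.562e-02, 3.125e-02]  (obs o_0=1)
t=1: δ = [4.395e-03, 4.883e-04, 9.766e-04, 1.465e-03, 3.906e-03]  ψ = [1, 0, 1, 4, 2]  (obs o_1=3)
t=2: δ = [3.662e-04, 1.373e-04, 6.866e-05, 1.831e-04, 5.493e-04]  ψ = [4, 0, 0, 4, 0]  (obs o_2=3)
t=3: δ = [3.433e-05, 2.289e-05, 3.433e-05, 7.725e-05, 1.144e-05]  ψ = [4, 0, 3, 4, 0]  (obs o_3=2)
backtrack: best end state = 3; path = [1, 0, 4, 3]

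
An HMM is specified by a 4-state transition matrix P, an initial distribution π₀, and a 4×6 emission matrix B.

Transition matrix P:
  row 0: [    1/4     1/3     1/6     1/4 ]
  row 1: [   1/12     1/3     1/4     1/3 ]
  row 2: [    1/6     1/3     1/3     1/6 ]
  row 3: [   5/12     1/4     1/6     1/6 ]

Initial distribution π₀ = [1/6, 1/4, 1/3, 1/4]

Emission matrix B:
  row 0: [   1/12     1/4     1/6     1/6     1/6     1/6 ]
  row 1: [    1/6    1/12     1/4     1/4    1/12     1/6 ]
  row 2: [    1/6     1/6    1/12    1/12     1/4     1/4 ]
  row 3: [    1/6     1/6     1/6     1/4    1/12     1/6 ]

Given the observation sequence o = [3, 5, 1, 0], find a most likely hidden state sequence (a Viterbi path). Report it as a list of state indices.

t=0: δ = [2.778e-02, 6.250e-02, 2.778e-02, 6.250e-02]  (obs o_0=3)
t=1: δ = [4.340e-03, 3.472e-03, 3.906e-03, 3.472e-03]  ψ = [3, 1, 1, 1]  (obs o_1=5)
t=2: δ = [3.617e-04, 1.206e-04, 2.170e-04, 1.929e-04]  ψ = [3, 0, 2, 1]  (obs o_2=1)
t=3: δ = [7.535e-06, 2.009e-05, 1.206e-05, 1.507e-05]  ψ = [0, 0, 2, 0]  (obs o_3=0)
backtrack: best end state = 1; path = [1, 3, 0, 1]

path = [1, 3, 0, 1]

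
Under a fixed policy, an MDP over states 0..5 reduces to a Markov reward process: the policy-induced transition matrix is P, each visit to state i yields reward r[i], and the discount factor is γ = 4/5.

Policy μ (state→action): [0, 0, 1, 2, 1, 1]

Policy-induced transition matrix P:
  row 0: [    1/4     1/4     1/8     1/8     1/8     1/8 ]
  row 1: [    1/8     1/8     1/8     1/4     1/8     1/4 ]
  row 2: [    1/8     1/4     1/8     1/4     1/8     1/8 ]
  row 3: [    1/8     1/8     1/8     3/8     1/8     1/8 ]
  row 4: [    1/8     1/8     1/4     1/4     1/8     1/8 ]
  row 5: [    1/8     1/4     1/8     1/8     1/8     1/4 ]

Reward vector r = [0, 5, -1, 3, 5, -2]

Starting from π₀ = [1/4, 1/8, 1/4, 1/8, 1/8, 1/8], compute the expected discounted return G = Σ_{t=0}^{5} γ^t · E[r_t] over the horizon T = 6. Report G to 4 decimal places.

G = 5.9520

t=0: π = [0.2500, 0.1250, 0.2500, 0.1250, 0.1250, 0.1250], E[r] = 1.1250, γ^t·E[r] = 1.125000, running G = 1.125000
t=1: π = [0.1563, 0.2031, 0.1406, 0.2188, 0.1250, 0.1563], E[r] = 1.8438, γ^t·E[r] = 1.475000, running G = 2.600000
t=2: π = [0.1445, 0.1816, 0.1406, 0.2383, 0.1250, 0.1699], E[r] = 1.7676, γ^t·E[r] = 1.131250, running G = 3.731250
t=3: π = [0.1431, 0.1819, 0.1406, 0.2405, 0.1250, 0.1689], E[r] = 1.7773, γ^t·E[r] = 0.910000, running G = 4.641250
t=4: π = [0.1429, 0.1816, 0.1406, 0.2411, 0.1250, 0.1689], E[r] = 1.7777, γ^t·E[r] = 0.728163, running G = 5.369413
t=5: π = [0.1429, 0.1815, 0.1406, 0.2412, 0.1250, 0.1688], E[r] = 1.7780, γ^t·E[r] = 0.582611, running G = 5.952024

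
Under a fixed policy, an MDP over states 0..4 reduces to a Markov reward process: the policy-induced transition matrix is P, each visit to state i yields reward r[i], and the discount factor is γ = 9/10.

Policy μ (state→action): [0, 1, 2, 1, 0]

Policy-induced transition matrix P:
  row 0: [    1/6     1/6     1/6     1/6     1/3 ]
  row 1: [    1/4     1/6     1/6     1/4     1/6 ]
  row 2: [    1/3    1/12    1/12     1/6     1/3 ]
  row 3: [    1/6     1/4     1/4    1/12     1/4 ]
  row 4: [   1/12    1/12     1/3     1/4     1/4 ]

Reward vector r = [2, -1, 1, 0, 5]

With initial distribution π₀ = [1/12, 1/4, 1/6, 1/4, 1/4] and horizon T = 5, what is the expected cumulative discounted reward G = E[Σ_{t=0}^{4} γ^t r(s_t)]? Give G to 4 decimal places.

G = 6.8315

t=0: π = [0.0833, 0.2500, 0.1667, 0.2500, 0.2500], E[r] = 1.3333, γ^t·E[r] = 1.333333, running G = 1.333333
t=1: π = [0.1944, 0.1528, 0.2153, 0.1875, 0.2500], E[r] = 1.7014, γ^t·E[r] = 1.531250, running G = 2.864583
t=2: π = [0.1944, 0.1435, 0.2060, 0.1846, 0.2714], E[r] = 1.8084, γ^t·E[r] = 1.464844, running G = 4.329427
t=3: π = [0.1903, 0.1423, 0.2101, 0.1859, 0.2714], E[r] = 1.8056, γ^t·E[r] = 1.316285, running G = 5.645712
t=4: π = [0.1909, 0.1420, 0.2099, 0.1857, 0.2715], E[r] = 1.8073, γ^t·E[r] = 1.185759, running G = 6.831471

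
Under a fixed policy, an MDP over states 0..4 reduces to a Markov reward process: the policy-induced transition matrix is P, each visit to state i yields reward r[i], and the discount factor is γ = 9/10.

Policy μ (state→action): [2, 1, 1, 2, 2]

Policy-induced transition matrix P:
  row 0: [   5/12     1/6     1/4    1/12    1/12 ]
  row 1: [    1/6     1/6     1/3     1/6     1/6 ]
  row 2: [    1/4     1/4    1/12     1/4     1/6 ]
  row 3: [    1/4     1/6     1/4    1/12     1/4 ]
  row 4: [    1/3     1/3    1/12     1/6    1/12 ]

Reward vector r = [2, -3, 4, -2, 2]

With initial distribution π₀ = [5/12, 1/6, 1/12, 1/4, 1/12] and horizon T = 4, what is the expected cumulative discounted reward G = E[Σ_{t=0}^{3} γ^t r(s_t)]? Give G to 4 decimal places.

G = 2.4827

t=0: π = [0.4167, 0.1667, 0.0833, 0.2500, 0.0833], E[r] = 0.3333, γ^t·E[r] = 0.333333, running G = 0.333333
t=1: π = [0.3125, 0.1875, 0.2361, 0.1181, 0.1458], E[r] = 1.0625, γ^t·E[r] = 0.956250, running G = 1.289583
t=2: π = [0.2986, 0.2106, 0.2020, 0.1505, 0.1383], E[r] = 0.7488, γ^t·E[r] = 0.606563, running G = 1.896146
t=3: π = [0.2937, 0.2065, 0.2108, 0.1461, 0.1428], E[r] = 0.8046, γ^t·E[r] = 0.586582, running G = 2.482728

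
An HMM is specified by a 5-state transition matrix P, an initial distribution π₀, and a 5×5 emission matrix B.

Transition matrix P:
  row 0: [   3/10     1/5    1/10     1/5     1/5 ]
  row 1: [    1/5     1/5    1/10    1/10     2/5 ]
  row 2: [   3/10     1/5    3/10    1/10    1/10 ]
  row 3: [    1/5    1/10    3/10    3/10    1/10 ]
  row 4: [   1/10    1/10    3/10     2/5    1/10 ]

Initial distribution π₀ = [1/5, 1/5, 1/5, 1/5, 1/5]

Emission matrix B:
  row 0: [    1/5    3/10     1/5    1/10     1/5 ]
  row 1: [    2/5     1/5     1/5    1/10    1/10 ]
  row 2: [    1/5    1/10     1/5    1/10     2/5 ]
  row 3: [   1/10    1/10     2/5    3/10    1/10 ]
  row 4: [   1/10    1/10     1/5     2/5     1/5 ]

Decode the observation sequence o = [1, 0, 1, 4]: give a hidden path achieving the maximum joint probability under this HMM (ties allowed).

path = [0, 1, 4, 2]

t=0: δ = [6.000e-02, 4.000e-02, 2.000e-02, 2.000e-02, 2.000e-02]  (obs o_0=1)
t=1: δ = [3.600e-03, 4.800e-03, 1.200e-03, 1.200e-03, 1.600e-03]  ψ = [0, 0, 0, 0, 1]  (obs o_1=0)
t=2: δ = [3.240e-04, 1.920e-04, 4.800e-05, 7.200e-05, 1.920e-04]  ψ = [0, 1, 1, 0, 1]  (obs o_2=1)
t=3: δ = [1.944e-05, 6.480e-06, 2.304e-05, 7.680e-06, 1.536e-05]  ψ = [0, 0, 4, 4, 1]  (obs o_3=4)
backtrack: best end state = 2; path = [0, 1, 4, 2]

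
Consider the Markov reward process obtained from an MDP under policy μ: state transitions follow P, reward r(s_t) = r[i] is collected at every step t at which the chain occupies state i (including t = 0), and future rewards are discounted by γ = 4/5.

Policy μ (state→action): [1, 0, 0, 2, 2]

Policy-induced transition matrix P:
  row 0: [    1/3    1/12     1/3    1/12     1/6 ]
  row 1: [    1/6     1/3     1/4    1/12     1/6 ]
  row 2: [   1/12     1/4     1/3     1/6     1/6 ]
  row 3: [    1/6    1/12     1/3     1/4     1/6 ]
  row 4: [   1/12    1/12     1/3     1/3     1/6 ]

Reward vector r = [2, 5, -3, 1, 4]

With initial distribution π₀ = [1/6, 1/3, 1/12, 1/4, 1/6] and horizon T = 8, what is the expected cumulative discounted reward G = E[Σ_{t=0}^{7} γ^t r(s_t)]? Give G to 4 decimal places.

t=0: π = [0.1667, 0.3333, 0.0833, 0.2500, 0.1667], E[r] = 2.6667, γ^t·E[r] = 2.666667, running G = 2.666667
t=1: π = [0.1736, 0.1806, 0.3056, 0.1736, 0.1667], E[r] = 1.1736, γ^t·E[r] = 0.938889, running G = 3.605556
t=2: π = [0.1563, 0.1794, 0.3183, 0.1794, 0.1667], E[r] = 1.1007, γ^t·E[r] = 0.704444, running G = 4.310000
t=3: π = [0.1523, 0.1812, 0.3184, 0.1814, 0.1667], E[r] = 1.1037, γ^t·E[r] = 0.565086, running G = 4.875086
t=4: π = [0.1516, 0.1817, 0.3182, 0.1818, 0.1667], E[r] = 1.1055, γ^t·E[r] = 0.452823, running G = 5.327909
t=5: π = [0.1515, 0.1818, 0.3182, 0.1818, 0.1667], E[r] = 1.1060, γ^t·E[r] = 0.362400, running G = 5.690309
t=6: π = [0.1515, 0.1818, 0.3182, 0.1818, 0.1667], E[r] = 1.1060, γ^t·E[r] = 0.289942, running G = 5.980252
t=7: π = [0.1515, 0.1818, 0.3182, 0.1818, 0.1667], E[r] = 1.1061, γ^t·E[r] = 0.231957, running G = 6.212209

G = 6.2122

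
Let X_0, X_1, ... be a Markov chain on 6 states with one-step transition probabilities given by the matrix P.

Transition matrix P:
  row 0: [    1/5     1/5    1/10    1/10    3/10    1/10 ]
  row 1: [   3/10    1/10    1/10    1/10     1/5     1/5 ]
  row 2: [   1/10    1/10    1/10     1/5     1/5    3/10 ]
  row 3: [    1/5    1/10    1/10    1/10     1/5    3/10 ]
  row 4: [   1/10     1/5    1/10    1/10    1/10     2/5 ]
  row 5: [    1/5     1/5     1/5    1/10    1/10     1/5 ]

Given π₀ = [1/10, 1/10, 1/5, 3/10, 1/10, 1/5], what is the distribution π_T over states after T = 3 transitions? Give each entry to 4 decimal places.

t=0: π = [0.1000, 0.1000, 0.2000, 0.3000, 0.1000, 0.2000]
t=1: π = [0.1800, 0.1400, 0.1200, 0.1200, 0.1800, 0.2600]
t=2: π = [0.1840, 0.1620, 0.1260, 0.1120, 0.1740, 0.2420]
t=3: π = [0.1862, 0.1600, 0.1242, 0.1126, 0.1768, 0.2402]

π = [0.1862, 0.1600, 0.1242, 0.1126, 0.1768, 0.2402]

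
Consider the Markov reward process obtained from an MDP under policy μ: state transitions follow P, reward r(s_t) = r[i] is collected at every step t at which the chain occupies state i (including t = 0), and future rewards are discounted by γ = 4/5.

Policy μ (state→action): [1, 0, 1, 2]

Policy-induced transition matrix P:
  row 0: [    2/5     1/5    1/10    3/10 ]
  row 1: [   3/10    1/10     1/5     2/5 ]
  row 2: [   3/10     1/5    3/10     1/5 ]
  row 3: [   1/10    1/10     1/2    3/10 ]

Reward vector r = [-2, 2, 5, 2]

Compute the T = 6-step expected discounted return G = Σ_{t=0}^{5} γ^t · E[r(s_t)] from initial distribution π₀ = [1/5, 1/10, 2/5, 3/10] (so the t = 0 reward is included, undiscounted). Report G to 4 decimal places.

t=0: π = [0.2000, 0.1000, 0.4000, 0.3000], E[r] = 2.4000, γ^t·E[r] = 2.400000, running G = 2.400000
t=1: π = [0.2600, 0.1600, 0.3100, 0.2700], E[r] = 1.8900, γ^t·E[r] = 1.512000, running G = 3.912000
t=2: π = [0.2720, 0.1570, 0.2860, 0.2850], E[r] = 1.7700, γ^t·E[r] = 1.132800, running G = 5.044800
t=3: π = [0.2702, 0.1558, 0.2869, 0.2871], E[r] = 1.7799, γ^t·E[r] = 0.911309, running G = 5.956109
t=4: π = [0.2696, 0.1557, 0.2878, 0.2869], E[r] = 1.7850, γ^t·E[r] = 0.731136, running G = 6.687245
t=5: π = [0.2696, 0.1557, 0.2879, 0.2868], E[r] = 1.7853, γ^t·E[r] = 0.585018, running G = 7.272263

G = 7.2723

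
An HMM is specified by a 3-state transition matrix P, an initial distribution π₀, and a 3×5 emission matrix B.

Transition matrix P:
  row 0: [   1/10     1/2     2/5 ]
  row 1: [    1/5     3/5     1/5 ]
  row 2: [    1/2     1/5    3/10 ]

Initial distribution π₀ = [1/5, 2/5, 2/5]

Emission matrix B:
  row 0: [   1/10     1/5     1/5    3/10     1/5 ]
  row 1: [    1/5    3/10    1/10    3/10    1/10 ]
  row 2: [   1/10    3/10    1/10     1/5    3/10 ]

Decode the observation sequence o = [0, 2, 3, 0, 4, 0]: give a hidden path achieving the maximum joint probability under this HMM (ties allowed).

t=0: δ = [2.000e-02, 8.000e-02, 4.000e-02]  (obs o_0=0)
t=1: δ = [4.000e-03, 4.800e-03, 1.600e-03]  ψ = [2, 1, 1]  (obs o_1=2)
t=2: δ = [2.880e-04, 8.640e-04, 3.200e-04]  ψ = [1, 1, 0]  (obs o_2=3)
t=3: δ = [1.728e-05, 1.037e-04, 1.728e-05]  ψ = [1, 1, 1]  (obs o_3=0)
t=4: δ = [4.147e-06, 6.221e-06, 6.221e-06]  ψ = [1, 1, 1]  (obs o_4=4)
t=5: δ = [3.110e-07, 7.465e-07, 1.866e-07]  ψ = [2, 1, 2]  (obs o_5=0)
backtrack: best end state = 1; path = [1, 1, 1, 1, 1, 1]

path = [1, 1, 1, 1, 1, 1]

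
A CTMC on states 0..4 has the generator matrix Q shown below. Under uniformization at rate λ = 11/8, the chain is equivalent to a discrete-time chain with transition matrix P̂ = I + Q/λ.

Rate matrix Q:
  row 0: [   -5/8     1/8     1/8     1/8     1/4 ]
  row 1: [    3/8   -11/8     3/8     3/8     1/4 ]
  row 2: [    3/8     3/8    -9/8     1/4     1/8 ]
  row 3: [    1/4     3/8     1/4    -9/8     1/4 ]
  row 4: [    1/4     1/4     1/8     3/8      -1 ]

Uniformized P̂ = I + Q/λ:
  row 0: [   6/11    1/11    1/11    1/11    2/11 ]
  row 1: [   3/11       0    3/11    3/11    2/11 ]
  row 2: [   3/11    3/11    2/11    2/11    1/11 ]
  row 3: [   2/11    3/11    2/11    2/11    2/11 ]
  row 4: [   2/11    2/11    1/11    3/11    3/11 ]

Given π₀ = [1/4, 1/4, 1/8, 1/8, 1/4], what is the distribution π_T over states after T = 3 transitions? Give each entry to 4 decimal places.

π = [0.3265, 0.1535, 0.1506, 0.1843, 0.1851]

t=0: π = [0.2500, 0.2500, 0.1250, 0.1250, 0.2500]
t=1: π = [0.3068, 0.1364, 0.1591, 0.2045, 0.1932]
t=2: π = [0.3202, 0.1622, 0.1488, 0.1839, 0.1849]
t=3: π = [0.3265, 0.1535, 0.1506, 0.1843, 0.1851]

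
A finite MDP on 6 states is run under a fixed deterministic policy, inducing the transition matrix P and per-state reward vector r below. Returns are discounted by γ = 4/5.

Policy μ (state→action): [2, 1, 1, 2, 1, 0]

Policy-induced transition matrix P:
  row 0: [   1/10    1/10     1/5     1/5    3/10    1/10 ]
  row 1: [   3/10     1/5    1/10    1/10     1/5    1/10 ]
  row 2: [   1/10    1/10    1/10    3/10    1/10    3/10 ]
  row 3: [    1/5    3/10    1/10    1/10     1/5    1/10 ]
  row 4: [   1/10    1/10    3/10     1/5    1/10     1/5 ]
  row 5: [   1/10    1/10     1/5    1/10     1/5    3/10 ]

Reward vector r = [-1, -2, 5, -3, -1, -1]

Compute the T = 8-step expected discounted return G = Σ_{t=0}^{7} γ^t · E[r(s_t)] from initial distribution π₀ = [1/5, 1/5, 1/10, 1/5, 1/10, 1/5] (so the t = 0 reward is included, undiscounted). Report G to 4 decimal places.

G = -2.4843

t=0: π = [0.2000, 0.2000, 0.1000, 0.2000, 0.1000, 0.2000], E[r] = -1.0000, γ^t·E[r] = -1.000000, running G = -1.000000
t=1: π = [0.1600, 0.1600, 0.1600, 0.1500, 0.2000, 0.1700], E[r] = -0.5000, γ^t·E[r] = -0.400000, running G = -1.400000
t=2: π = [0.1470, 0.1460, 0.1730, 0.1680, 0.1800, 0.1860], E[r] = -0.4440, γ^t·E[r] = -0.284160, running G = -1.684160
t=3: π = [0.1460, 0.1482, 0.1693, 0.1673, 0.1794, 0.1898], E[r] = -0.4670, γ^t·E[r] = -0.239104, running G = -1.923264
t=4: π = [0.1464, 0.1483, 0.1695, 0.1664, 0.1797, 0.1898], E[r] = -0.4643, γ^t·E[r] = -0.190185, running G = -2.113449
t=5: π = [0.1463, 0.1481, 0.1696, 0.1665, 0.1797, 0.1898], E[r] = -0.4638, γ^t·E[r] = -0.151964, running G = -2.265414
t=6: π = [0.1463, 0.1481, 0.1696, 0.1665, 0.1797, 0.1898], E[r] = -0.4638, γ^t·E[r] = -0.121585, running G = -2.386998
t=7: π = [0.1463, 0.1481, 0.1696, 0.1665, 0.1797, 0.1899], E[r] = -0.4638, γ^t·E[r] = -0.097269, running G = -2.484268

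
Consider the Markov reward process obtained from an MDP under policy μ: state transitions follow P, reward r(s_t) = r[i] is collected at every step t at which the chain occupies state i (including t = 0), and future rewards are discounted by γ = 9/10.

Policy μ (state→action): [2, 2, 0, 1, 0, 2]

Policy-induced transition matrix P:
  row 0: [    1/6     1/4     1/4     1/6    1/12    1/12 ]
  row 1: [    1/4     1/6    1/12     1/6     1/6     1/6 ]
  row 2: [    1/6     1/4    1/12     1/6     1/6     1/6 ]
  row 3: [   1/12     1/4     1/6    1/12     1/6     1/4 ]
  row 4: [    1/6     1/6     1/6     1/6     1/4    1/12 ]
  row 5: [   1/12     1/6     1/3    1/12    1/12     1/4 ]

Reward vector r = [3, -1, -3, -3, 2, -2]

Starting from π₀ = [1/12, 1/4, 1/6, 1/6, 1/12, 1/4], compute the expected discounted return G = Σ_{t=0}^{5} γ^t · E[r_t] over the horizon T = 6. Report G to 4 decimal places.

t=0: π = [0.0833, 0.2500, 0.1667, 0.1667, 0.0833, 0.2500], E[r] = -1.3333, γ^t·E[r] = -1.333333, running G = -1.333333
t=1: π = [0.1528, 0.2014, 0.1806, 0.1319, 0.1458, 0.1875], E[r] = -0.7639, γ^t·E[r] = -0.687500, running G = -2.020833
t=2: π = [0.1568, 0.2054, 0.1788, 0.1400, 0.1505, 0.1684], E[r] = -0.7274, γ^t·E[r] = -0.589219, running G = -2.610052
t=3: π = [0.1581, 0.2063, 0.1758, 0.1410, 0.1521, 0.1668], E[r] = -0.7116, γ^t·E[r] = -0.518766, running G = -3.128818
t=4: π = [0.1582, 0.2062, 0.1758, 0.1410, 0.1523, 0.1665], E[r] = -0.7104, γ^t·E[r] = -0.466106, running G = -3.594924
t=5: π = [0.1582, 0.2063, 0.1758, 0.1410, 0.1523, 0.1664], E[r] = -0.7102, γ^t·E[r] = -0.419369, running G = -4.014293

G = -4.0143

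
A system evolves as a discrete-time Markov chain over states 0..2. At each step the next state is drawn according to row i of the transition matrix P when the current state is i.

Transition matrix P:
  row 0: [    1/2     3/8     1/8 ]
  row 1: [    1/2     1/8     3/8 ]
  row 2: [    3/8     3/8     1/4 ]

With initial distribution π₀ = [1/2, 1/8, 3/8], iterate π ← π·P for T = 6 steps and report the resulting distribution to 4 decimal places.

t=0: π = [0.5000, 0.1250, 0.3750]
t=1: π = [0.4531, 0.3438, 0.2031]
t=2: π = [0.4746, 0.2891, 0.2363]
t=3: π = [0.4705, 0.3027, 0.2268]
t=4: π = [0.4716, 0.2993, 0.2290]
t=5: π = [0.4714, 0.3002, 0.2285]
t=6: π = [0.4714, 0.3000, 0.2286]

π = [0.4714, 0.3000, 0.2286]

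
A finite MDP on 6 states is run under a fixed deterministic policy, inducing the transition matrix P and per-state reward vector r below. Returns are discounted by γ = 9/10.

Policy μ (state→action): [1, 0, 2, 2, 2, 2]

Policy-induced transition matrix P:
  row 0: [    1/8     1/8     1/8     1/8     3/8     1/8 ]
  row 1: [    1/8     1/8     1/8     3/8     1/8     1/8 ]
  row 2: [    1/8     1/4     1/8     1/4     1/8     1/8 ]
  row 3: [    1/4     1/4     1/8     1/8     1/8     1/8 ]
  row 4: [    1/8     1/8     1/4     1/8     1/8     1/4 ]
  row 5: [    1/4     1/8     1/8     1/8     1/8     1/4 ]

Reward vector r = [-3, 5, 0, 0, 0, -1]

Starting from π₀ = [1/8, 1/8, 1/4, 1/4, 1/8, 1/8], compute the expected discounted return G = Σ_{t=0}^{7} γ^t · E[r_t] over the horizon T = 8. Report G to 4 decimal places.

t=0: π = [0.1250, 0.1250, 0.2500, 0.2500, 0.1250, 0.1250], E[r] = 0.1250, γ^t·E[r] = 0.125000, running G = 0.125000
t=1: π = [0.1719, 0.1875, 0.1406, 0.1875, 0.1563, 0.1563], E[r] = 0.2656, γ^t·E[r] = 0.239063, running G = 0.364063
t=2: π = [0.1680, 0.1660, 0.1445, 0.1895, 0.1680, 0.1641], E[r] = 0.1621, γ^t·E[r] = 0.131309, running G = 0.495371
t=3: π = [0.1692, 0.1667, 0.1460, 0.1846, 0.1670, 0.1665], E[r] = 0.1597, γ^t·E[r] = 0.116398, running G = 0.611769
t=4: π = [0.1689, 0.1663, 0.1459, 0.1849, 0.1673, 0.1667], E[r] = 0.1583, γ^t·E[r] = 0.103837, running G = 0.715606
t=5: π = [0.1690, 0.1664, 0.1459, 0.1848, 0.1672, 0.1667], E[r] = 0.1581, γ^t·E[r] = 0.093386, running G = 0.808992
t=6: π = [0.1689, 0.1663, 0.1459, 0.1848, 0.1672, 0.1667], E[r] = 0.1581, γ^t·E[r] = 0.084033, running G = 0.893025
t=7: π = [0.1689, 0.1663, 0.1459, 0.1848, 0.1672, 0.1667], E[r] = 0.1581, γ^t·E[r] = 0.075627, running G = 0.968652

G = 0.9687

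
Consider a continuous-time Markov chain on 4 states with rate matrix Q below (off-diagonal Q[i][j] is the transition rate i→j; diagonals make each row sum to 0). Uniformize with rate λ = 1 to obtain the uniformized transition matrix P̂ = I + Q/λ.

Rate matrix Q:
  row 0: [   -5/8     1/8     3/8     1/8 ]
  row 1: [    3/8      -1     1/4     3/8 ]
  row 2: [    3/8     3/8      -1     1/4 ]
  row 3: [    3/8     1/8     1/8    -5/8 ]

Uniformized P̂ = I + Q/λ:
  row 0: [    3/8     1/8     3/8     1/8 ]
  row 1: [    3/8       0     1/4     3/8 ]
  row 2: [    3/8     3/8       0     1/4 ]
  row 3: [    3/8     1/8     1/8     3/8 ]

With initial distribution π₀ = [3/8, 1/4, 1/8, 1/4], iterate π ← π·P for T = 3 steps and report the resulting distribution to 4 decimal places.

π = [0.3750, 0.1553, 0.2141, 0.2556]

t=0: π = [0.3750, 0.2500, 0.1250, 0.2500]
t=1: π = [0.3750, 0.1250, 0.2344, 0.2656]
t=2: π = [0.3750, 0.1680, 0.2051, 0.2520]
t=3: π = [0.3750, 0.1553, 0.2141, 0.2556]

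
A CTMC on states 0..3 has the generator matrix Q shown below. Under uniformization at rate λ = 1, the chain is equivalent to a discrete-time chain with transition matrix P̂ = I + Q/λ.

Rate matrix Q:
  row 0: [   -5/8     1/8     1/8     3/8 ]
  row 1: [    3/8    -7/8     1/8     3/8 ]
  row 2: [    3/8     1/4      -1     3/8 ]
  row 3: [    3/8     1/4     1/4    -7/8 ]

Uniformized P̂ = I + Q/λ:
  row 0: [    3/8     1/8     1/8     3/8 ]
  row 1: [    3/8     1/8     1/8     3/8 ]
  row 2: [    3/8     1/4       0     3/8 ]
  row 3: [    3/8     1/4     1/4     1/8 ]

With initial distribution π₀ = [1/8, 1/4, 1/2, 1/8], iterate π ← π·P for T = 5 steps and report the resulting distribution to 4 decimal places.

π = [0.3750, 0.1806, 0.1443, 0.3002]

t=0: π = [0.1250, 0.2500, 0.5000, 0.1250]
t=1: π = [0.3750, 0.2031, 0.0781, 0.3438]
t=2: π = [0.3750, 0.1777, 0.1582, 0.2891]
t=3: π = [0.3750, 0.1809, 0.1414, 0.3027]
t=4: π = [0.3750, 0.1805, 0.1452, 0.2993]
t=5: π = [0.3750, 0.1806, 0.1443, 0.3002]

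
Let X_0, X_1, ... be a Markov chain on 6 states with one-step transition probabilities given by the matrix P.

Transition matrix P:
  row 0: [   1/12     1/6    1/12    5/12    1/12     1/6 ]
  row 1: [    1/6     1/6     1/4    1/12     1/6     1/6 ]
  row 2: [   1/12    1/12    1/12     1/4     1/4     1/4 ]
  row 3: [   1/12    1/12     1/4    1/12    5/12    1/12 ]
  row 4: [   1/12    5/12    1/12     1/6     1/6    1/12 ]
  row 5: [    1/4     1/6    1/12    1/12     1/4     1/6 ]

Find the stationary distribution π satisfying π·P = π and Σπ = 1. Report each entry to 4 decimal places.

π = [0.1241, 0.1963, 0.1439, 0.1672, 0.2223, 0.1462]

Balance equations π_j = Σ_i π_i·P[i][j]:
  π_0 = 1/12·π_0 + 1/6·π_1 + 1/12·π_2 + 1/12·π_3 + 1/12·π_4 + 1/4·π_5
  π_1 = 1/6·π_0 + 1/6·π_1 + 1/12·π_2 + 1/12·π_3 + 5/12·π_4 + 1/6·π_5
  π_2 = 1/12·π_0 + 1/4·π_1 + 1/12·π_2 + 1/4·π_3 + 1/12·π_4 + 1/12·π_5
  π_3 = 5/12·π_0 + 1/12·π_1 + 1/4·π_2 + 1/12·π_3 + 1/6·π_4 + 1/12·π_5
  π_4 = 1/12·π_0 + 1/6·π_1 + 1/4·π_2 + 5/12·π_3 + 1/6·π_4 + 1/4·π_5
  normalize: π_0 + π_1 + π_2 + π_3 + π_4 + π_5 = 1
Solving the linear system gives exactly π = [20059/161688, 15871/80844, 11635/80844, 13517/80844, 4493/20211, 23639/161688].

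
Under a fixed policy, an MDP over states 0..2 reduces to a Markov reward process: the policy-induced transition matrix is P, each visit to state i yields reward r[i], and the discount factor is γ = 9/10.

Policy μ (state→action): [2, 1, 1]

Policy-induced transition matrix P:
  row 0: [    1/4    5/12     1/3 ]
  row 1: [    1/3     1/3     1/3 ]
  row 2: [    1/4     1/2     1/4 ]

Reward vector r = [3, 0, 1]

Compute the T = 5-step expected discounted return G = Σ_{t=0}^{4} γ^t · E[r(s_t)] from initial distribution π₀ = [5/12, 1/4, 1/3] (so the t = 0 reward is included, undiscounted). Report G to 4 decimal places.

t=0: π = [0.4167, 0.2500, 0.3333], E[r] = 1.5833, γ^t·E[r] = 1.583333, running G = 1.583333
t=1: π = [0.2708, 0.4236, 0.3056], E[r] = 1.1181, γ^t·E[r] = 1.006250, running G = 2.589583
t=2: π = [0.2853, 0.4068, 0.3079], E[r] = 1.1638, γ^t·E[r] = 0.942656, running G = 3.532240
t=3: π = [0.2839, 0.4084, 0.3077], E[r] = 1.1594, γ^t·E[r] = 0.845191, running G = 4.377431
t=4: π = [0.2840, 0.4083, 0.3077], E[r] = 1.1598, γ^t·E[r] = 0.760944, running G = 5.138375

G = 5.1384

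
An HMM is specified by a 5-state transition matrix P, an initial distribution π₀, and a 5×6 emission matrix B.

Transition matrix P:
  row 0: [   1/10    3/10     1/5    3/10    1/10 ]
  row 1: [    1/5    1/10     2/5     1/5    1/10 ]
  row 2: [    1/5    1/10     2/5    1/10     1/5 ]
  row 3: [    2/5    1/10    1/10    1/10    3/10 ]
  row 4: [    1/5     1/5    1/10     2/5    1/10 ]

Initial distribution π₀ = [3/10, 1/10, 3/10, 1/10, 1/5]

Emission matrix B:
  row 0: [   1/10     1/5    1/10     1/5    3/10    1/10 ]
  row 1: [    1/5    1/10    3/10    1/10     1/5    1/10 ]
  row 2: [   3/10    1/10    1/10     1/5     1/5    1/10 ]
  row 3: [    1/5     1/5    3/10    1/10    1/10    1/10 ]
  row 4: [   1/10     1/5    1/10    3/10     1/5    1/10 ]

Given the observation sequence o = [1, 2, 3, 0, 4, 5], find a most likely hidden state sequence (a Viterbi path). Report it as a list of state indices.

t=0: δ = [6.000e-02, 1.000e-02, 3.000e-02, 2.000e-02, 4.000e-02]  (obs o_0=1)
t=1: δ = [8.000e-04, 5.400e-03, 1.200e-03, 5.400e-03, 6.000e-04]  ψ = [3, 0, 0, 0, 0]  (obs o_1=2)
t=2: δ = [4.320e-04, 5.400e-05, 4.320e-04, 1.080e-04, 4.860e-04]  ψ = [3, 1, 1, 1, 3]  (obs o_2=3)
t=3: δ = [9.720e-06, 2.592e-05, 5.184e-05, 3.888e-05, 8.640e-06]  ψ = [4, 0, 2, 4, 2]  (obs o_3=0)
t=4: δ = [4.666e-06, 1.037e-06, 4.147e-06, 5.184e-07, 2.333e-06]  ψ = [3, 2, 2, 1, 3]  (obs o_4=4)
t=5: δ = [8.294e-08, 1.400e-07, 1.659e-07, 1.400e-07, 8.294e-08]  ψ = [2, 0, 2, 0, 2]  (obs o_5=5)
backtrack: best end state = 2; path = [0, 1, 2, 2, 2, 2]

path = [0, 1, 2, 2, 2, 2]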